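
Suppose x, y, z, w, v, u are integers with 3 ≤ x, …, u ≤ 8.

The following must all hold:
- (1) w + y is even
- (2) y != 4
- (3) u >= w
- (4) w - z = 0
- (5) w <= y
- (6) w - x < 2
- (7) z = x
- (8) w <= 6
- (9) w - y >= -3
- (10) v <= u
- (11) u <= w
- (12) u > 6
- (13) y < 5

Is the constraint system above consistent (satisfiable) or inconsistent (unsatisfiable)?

From constraint 12: u ≥ 7. From constraints 8 and 11: u ≤ w and w ≤ 6, so u ≤ 6. But 6 < 7, so no value of u works.

Unsatisfiable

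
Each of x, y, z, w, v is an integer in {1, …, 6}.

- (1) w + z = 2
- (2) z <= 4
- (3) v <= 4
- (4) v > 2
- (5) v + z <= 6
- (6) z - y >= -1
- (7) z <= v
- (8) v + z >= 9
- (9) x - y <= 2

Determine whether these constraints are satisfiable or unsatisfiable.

From constraint 3: v ≤ 4. From constraint 2: z ≤ 4. Hence v + z ≤ 8. But constraint 8 requires v + z ≥ 9, and 9 > 8. Contradiction.

Unsatisfiable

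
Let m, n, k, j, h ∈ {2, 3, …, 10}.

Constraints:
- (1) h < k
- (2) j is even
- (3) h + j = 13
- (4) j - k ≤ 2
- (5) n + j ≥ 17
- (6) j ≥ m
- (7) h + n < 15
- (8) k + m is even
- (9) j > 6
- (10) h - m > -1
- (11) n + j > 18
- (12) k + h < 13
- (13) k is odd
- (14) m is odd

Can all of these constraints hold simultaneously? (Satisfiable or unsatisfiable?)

Satisfiable

One satisfying assignment is m = 3, n = 9, k = 9, j = 10, h = 3.
For the less obvious constraints — constraint 3: h + j = 13; constraint 4: j - k = 1; constraint 5: n + j = 19 — and the others hold by inspection.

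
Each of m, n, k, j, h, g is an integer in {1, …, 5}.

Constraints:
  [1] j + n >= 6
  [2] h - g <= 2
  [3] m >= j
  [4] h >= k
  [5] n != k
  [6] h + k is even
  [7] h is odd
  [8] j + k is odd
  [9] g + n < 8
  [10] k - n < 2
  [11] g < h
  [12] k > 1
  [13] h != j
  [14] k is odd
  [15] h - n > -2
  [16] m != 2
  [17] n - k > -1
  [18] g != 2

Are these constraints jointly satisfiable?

Satisfiable

The assignment m = 5, n = 4, k = 3, j = 4, h = 5, g = 3 works:
  constraint 1 holds since j + n = 8.
  constraint 2 holds since h - g = 2.
  constraint 9 holds since g + n = 7.
The rest check out directly.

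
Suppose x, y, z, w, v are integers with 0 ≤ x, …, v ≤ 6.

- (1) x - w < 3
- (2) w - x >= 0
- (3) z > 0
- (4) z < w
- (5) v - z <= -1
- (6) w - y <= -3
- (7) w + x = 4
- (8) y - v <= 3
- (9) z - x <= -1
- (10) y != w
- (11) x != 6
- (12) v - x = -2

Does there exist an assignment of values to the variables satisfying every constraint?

Unsatisfiable

Constraints 2, 5, 6, 8, and 9 give y − w ≥ 3, w − x ≥ 0, x − z ≥ 1, z − v ≥ 1, v − y ≥ -3.
Adding all 5 inequalities: the left sides telescope to 0, and the right sides sum to 3 + 0 + 1 + 1 + (-3) = 2. So 0 ≥ 2, which is false.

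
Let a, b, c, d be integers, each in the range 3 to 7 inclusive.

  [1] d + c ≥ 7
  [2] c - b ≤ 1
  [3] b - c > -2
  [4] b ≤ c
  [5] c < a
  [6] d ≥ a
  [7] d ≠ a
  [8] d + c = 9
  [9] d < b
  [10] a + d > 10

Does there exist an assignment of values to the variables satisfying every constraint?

Constraints 4, 5, 6, and 9 give a ≤ d, d < b, b ≤ c, c < a. Chaining: a ≤ d < b ≤ c < a, which forces a < a — impossible.

Unsatisfiable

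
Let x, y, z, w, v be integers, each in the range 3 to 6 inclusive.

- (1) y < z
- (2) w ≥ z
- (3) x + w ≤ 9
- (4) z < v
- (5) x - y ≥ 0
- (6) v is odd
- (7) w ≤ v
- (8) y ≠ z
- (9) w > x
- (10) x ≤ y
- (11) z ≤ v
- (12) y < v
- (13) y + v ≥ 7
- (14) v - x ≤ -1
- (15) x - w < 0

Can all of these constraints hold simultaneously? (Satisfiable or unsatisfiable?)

Unsatisfiable

Constraints 1, 4, 10, and 14 give z < v, v < x, x ≤ y, y < z. Chaining: z < v < x ≤ y < z, which forces z < z — impossible.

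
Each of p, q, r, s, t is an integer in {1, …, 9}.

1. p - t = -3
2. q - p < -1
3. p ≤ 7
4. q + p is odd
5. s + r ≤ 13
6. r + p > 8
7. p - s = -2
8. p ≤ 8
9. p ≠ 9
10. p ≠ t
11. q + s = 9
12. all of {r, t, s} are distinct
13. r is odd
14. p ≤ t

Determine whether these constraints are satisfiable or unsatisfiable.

Satisfiable

The assignment p = 5, q = 2, r = 5, s = 7, t = 8 works:
  constraint 1 holds since p - t = -3.
  constraint 2 holds since q - p = -3.
  constraint 5 holds since s + r = 12.
The rest check out directly.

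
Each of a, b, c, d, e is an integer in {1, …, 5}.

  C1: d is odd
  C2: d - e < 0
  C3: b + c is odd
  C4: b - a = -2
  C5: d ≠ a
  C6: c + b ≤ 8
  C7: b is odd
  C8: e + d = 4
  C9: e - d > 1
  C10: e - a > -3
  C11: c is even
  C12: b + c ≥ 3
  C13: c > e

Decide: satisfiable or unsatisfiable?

Satisfiable

The assignment a = 3, b = 1, c = 4, d = 1, e = 3 works:
  constraint 2 holds since d - e = -2.
  constraint 4 holds since b - a = -2.
The rest check out directly.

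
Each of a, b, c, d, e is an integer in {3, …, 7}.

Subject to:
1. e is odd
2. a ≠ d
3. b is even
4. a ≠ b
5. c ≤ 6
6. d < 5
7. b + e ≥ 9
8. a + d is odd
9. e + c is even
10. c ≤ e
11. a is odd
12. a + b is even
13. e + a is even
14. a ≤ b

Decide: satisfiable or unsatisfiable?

Unsatisfiable

Constraint 11 makes a odd and constraint 3 makes b even, so a + b must be odd. Constraint 12 says a + b is even — contradiction.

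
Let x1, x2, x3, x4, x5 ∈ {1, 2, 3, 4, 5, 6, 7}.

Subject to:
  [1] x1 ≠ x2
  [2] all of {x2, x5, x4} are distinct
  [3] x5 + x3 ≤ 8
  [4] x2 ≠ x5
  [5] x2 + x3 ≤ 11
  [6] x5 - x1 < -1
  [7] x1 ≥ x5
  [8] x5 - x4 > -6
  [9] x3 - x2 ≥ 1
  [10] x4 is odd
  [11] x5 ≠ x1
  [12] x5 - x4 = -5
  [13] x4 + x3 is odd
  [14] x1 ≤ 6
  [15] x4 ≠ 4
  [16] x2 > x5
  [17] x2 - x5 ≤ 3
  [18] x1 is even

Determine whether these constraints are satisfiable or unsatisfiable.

Take x1 = 6, x2 = 5, x3 = 6, x4 = 7, x5 = 2. Then constraint 3: x5 + x3 = 8; constraint 5: x2 + x3 = 11, and every other listed constraint is also met.

Satisfiable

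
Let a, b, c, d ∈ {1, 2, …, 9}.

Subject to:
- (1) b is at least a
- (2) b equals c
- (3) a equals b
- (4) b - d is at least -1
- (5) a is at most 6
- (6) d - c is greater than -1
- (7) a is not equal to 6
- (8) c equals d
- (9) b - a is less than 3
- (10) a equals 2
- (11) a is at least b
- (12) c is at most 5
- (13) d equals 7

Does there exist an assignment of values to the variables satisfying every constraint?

Unsatisfiable

Constraint 10 fixes a = 2 and constraint 13 fixes d = 7. Constraints 2, 3, and 8 give a = b = c = d, so a = d. But 2 ≠ 7 — contradiction.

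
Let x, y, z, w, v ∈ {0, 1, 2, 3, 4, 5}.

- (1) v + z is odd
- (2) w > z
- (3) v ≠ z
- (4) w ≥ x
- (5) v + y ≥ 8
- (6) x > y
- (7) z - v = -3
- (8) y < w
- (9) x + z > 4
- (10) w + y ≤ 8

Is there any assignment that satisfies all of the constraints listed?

Satisfiable

The assignment x = 4, y = 3, z = 2, w = 5, v = 5 works:
  constraint 5 holds since v + y = 8.
  constraint 7 holds since z - v = -3.
The rest check out directly.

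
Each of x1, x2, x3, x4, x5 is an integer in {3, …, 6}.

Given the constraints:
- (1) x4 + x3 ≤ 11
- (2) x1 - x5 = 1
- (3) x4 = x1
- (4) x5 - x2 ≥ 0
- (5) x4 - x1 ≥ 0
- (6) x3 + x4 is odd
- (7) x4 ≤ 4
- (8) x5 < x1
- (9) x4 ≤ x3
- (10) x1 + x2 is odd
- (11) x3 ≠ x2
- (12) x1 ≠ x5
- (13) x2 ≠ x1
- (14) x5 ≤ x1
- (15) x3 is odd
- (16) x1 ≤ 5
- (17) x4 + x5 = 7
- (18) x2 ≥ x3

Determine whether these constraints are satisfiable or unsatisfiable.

Constraints 4, 5, 8, 9, and 18 give x5 < x1, x1 ≤ x4, x4 ≤ x3, x3 ≤ x2, x2 ≤ x5. Chaining: x5 < x1 ≤ x4 ≤ x3 ≤ x2 ≤ x5, which forces x5 < x5 — impossible.

Unsatisfiable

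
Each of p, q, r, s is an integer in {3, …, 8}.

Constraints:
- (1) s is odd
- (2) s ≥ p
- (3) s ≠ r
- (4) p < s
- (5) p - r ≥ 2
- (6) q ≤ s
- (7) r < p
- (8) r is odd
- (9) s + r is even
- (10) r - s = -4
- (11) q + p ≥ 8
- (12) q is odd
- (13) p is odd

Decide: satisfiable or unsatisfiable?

One satisfying assignment is p = 5, q = 3, r = 3, s = 7.
For the less obvious constraints — constraint 5: p - r = 2; constraint 10: r - s = -4 — and the others hold by inspection.

Satisfiable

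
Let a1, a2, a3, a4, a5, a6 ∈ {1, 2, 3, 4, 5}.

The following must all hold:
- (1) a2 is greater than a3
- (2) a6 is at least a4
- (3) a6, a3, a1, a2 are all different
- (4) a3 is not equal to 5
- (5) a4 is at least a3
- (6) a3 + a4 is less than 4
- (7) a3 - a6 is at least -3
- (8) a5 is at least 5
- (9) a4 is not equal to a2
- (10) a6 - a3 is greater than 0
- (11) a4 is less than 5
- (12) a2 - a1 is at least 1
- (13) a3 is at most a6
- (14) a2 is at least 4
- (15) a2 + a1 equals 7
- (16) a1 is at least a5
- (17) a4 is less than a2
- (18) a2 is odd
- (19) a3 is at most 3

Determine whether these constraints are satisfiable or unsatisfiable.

Unsatisfiable

From constraint 14: a2 ≥ 4. From constraints 8 and 16: a1 ≥ a5 ≥ 5. Hence a2 + a1 ≥ 9. But constraint 15 requires a2 + a1 = 7, and 7 < 9. Contradiction.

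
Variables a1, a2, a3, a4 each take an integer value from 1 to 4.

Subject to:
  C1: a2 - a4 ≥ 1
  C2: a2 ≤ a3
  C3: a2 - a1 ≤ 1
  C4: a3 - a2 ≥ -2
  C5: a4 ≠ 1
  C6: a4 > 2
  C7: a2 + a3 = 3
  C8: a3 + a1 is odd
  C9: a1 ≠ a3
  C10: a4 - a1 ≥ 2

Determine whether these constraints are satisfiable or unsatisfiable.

Constraints 1, 3, and 10 give a2 − a4 ≥ 1, a4 − a1 ≥ 2, a1 − a2 ≥ -1.
Adding all 3 inequalities: the left sides telescope to 0, and the right sides sum to 1 + 2 + (-1) = 2. So 0 ≥ 2, which is false.

Unsatisfiable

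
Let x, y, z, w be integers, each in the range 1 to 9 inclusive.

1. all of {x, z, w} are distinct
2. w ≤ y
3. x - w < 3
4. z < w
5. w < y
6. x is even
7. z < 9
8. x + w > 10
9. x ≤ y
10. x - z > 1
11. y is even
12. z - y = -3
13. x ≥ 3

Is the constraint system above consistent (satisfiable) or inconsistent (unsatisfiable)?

Take x = 6, y = 6, z = 3, w = 5. Then constraint 3: x - w = 1; constraint 8: x + w = 11, and every other listed constraint is also met.

Satisfiable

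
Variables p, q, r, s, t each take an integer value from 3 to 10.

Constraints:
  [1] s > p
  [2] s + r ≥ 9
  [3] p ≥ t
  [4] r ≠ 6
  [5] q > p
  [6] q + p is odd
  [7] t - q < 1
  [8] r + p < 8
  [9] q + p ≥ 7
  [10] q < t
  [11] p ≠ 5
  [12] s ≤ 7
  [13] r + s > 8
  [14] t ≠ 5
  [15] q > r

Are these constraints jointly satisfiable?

Constraints 3, 5, and 10 give p < q, q < t, t ≤ p. Chaining: p < q < t ≤ p, which forces p < p — impossible.

Unsatisfiable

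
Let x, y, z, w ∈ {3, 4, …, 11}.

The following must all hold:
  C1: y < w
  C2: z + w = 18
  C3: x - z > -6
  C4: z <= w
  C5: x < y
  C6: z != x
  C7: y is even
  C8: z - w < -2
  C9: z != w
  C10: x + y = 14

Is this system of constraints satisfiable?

Try x = 4, y = 10, z = 7, w = 11.
Check constraint 2: z + w = 18; constraint 3: x - z = -3. The remaining constraints are straightforward to verify.

Satisfiable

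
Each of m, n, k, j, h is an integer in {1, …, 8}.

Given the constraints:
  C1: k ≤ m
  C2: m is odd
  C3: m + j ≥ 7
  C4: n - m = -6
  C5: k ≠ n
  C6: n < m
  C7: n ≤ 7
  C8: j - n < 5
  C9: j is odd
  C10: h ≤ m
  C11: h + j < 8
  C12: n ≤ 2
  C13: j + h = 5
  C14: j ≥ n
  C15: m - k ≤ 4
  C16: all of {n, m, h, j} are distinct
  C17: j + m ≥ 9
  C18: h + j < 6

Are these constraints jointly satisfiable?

Try m = 7, n = 1, k = 3, j = 3, h = 2.
Check constraint 3: m + j = 10; constraint 4: n - m = -6. The remaining constraints are straightforward to verify.

Satisfiable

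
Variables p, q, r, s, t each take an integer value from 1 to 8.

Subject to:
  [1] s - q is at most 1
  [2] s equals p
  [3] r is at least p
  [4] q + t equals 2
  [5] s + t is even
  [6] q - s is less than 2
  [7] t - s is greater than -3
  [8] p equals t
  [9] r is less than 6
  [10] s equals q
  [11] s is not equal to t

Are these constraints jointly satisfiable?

Unsatisfiable

From constraints 2 and 8, s = p = t, so s = t. But constraint 11 says s ≠ t. Contradiction.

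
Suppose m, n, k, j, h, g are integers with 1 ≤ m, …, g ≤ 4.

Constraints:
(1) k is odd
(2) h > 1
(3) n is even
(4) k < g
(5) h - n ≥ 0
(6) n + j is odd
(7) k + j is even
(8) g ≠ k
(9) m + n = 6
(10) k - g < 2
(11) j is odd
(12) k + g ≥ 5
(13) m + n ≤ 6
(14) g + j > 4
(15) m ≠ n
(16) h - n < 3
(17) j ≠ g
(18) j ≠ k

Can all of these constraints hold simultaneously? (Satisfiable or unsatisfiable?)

Satisfiable

Try m = 4, n = 2, k = 3, j = 1, h = 2, g = 4.
Check constraint 5: h - n = 0; constraint 9: m + n = 6. The remaining constraints are straightforward to verify.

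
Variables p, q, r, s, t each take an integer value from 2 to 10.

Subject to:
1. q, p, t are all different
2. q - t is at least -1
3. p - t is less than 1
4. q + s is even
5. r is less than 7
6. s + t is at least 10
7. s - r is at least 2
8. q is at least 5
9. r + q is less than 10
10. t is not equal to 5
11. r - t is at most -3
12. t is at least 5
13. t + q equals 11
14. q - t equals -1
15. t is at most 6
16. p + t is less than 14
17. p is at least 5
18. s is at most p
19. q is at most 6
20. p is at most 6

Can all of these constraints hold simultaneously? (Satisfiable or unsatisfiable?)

Unsatisfiable

Constraints 8, 12, 15, 17, 19, and 20 confine each of q, p, t to the 2 values {5, 6}.
Constraint 1 requires all 3 of them to be distinct, but only 2 values are available — impossible by the pigeonhole principle.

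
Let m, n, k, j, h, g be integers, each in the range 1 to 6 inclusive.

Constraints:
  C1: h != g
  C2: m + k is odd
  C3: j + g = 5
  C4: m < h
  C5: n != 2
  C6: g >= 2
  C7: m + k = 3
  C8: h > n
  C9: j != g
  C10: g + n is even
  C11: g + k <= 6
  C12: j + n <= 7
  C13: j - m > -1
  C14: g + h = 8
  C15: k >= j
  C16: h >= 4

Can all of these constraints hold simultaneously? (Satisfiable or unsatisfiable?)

Satisfiable

Take m = 1, n = 3, k = 2, j = 2, h = 5, g = 3. Then constraint 3: j + g = 5; constraint 7: m + k = 3; constraint 11: g + k = 5, and every other listed constraint is also met.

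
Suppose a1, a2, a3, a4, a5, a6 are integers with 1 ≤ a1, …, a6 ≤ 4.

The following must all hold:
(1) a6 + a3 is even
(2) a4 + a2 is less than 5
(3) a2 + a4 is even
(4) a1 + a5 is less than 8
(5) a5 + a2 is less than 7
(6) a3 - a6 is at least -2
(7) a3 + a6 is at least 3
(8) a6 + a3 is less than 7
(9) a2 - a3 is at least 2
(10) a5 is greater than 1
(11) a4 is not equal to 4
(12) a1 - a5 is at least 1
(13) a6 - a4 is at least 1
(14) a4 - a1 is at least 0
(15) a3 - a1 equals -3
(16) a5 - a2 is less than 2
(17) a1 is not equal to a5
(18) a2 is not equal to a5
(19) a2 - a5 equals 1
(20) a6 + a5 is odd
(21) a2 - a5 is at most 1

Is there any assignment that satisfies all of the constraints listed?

Constraints 6, 9, 12, 13, 14, and 21 give a6 − a4 ≥ 1, a4 − a1 ≥ 0, a1 − a5 ≥ 1, a5 − a2 ≥ -1, a2 − a3 ≥ 2, a3 − a6 ≥ -2.
Adding all 6 inequalities: the left sides telescope to 0, and the right sides sum to 1 + 0 + 1 + (-1) + 2 + (-2) = 1. So 0 ≥ 1, which is false.

Unsatisfiable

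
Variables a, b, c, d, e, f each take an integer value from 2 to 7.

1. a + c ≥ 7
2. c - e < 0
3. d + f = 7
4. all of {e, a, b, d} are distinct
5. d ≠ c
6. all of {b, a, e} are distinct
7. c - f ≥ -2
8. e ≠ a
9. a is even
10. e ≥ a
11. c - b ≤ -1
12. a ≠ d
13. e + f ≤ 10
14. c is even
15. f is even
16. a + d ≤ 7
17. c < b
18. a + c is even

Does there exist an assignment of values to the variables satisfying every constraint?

Satisfiable

Try a = 4, b = 7, c = 4, d = 3, e = 6, f = 4.
Check constraint 1: a + c = 8; constraint 2: c - e = -2. The remaining constraints are straightforward to verify.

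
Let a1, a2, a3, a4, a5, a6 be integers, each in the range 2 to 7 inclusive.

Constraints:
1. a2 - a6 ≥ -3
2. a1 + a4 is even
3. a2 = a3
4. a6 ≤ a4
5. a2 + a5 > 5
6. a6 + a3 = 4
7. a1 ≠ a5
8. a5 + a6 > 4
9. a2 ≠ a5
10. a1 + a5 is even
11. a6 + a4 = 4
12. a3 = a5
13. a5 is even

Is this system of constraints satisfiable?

Unsatisfiable

From constraints 3 and 12, a2 = a3 = a5, so a2 = a5. But constraint 9 says a2 ≠ a5. Contradiction.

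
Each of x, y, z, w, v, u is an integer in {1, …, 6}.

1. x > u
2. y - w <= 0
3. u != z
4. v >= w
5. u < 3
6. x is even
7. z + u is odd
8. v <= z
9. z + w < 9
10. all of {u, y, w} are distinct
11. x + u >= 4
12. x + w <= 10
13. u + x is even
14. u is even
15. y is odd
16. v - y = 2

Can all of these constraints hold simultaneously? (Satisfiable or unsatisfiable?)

Satisfiable

Take x = 4, y = 1, z = 3, w = 3, v = 3, u = 2. Then constraint 2: y - w = -2; constraint 9: z + w = 6, and every other listed constraint is also met.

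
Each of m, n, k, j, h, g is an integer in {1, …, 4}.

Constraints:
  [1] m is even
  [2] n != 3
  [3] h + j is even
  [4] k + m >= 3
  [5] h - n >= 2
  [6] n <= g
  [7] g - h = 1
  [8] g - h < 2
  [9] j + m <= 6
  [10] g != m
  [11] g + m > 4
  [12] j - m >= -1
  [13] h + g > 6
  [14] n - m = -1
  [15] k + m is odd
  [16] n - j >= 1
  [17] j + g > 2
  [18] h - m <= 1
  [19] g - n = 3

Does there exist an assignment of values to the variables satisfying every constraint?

Unsatisfiable

Constraints 5, 12, 16, and 18 give h − n ≥ 2, n − j ≥ 1, j − m ≥ -1, m − h ≥ -1.
Adding all 4 inequalities: the left sides telescope to 0, and the right sides sum to 2 + 1 + (-1) + (-1) = 1. So 0 ≥ 1, which is false.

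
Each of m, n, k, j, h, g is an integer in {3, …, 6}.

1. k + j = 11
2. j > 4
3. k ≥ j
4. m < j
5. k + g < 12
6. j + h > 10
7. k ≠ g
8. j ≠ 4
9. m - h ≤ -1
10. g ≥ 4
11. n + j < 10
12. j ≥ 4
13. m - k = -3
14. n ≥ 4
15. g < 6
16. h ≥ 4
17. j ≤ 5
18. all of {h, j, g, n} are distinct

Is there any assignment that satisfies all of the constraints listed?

Constraints 10, 12, 14, and 16 confine each of h, j, g, n to the 3 values {4, …, 6} (the domain already gives each ≤ 6).
Constraint 18 requires all 4 of them to be distinct, but only 3 values are available — impossible by the pigeonhole principle.

Unsatisfiable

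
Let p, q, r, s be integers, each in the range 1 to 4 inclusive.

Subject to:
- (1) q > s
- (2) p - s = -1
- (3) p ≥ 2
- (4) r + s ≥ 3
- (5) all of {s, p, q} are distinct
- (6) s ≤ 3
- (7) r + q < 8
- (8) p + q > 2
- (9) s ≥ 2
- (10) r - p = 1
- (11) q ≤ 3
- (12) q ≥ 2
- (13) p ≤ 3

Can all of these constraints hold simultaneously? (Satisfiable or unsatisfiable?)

Constraints 3, 6, 9, 11, 12, and 13 confine each of s, p, q to the 2 values {2, 3}.
Constraint 5 requires all 3 of them to be distinct, but only 2 values are available — impossible by the pigeonhole principle.

Unsatisfiable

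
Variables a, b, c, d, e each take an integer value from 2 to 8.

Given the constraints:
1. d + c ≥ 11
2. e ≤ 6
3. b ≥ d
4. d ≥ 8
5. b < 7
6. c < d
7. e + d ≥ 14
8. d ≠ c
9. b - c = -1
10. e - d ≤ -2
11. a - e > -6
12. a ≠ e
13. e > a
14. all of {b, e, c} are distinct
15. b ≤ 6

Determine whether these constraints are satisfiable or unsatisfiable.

From constraint 2: e ≤ 6. From constraints 3 and 15: d ≤ b ≤ 6. Hence e + d ≤ 12. But constraint 7 requires e + d ≥ 14, and 14 > 12. Contradiction.

Unsatisfiable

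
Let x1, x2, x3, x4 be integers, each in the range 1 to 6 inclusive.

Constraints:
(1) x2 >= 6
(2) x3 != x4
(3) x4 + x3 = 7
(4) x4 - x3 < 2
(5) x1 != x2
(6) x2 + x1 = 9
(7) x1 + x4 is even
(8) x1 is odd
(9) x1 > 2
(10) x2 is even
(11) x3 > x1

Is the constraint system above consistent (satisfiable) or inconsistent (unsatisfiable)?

Try x1 = 3, x2 = 6, x3 = 4, x4 = 3.
Check constraint 3: x4 + x3 = 7; constraint 4: x4 - x3 = -1; constraint 6: x2 + x1 = 9. The remaining constraints are straightforward to verify.

Satisfiable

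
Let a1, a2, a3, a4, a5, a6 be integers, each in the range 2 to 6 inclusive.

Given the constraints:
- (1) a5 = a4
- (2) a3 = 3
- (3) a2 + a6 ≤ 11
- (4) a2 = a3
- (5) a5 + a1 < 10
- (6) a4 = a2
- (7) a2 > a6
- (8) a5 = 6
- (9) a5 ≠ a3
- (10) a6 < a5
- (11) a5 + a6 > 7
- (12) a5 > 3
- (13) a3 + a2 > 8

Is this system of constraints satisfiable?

Unsatisfiable

Constraint 8 fixes a5 = 6 and constraint 2 fixes a3 = 3. Constraints 1, 4, and 6 give a5 = a4 = a2 = a3, so a5 = a3. But 6 ≠ 3 — contradiction.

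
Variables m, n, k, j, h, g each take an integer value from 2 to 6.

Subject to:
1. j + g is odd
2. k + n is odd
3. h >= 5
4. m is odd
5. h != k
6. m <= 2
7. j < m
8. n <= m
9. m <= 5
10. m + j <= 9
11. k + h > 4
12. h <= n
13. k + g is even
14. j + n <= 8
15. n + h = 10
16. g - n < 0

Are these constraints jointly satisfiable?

Unsatisfiable

From constraints 3 and 12: n ≥ h and h ≥ 5, so n ≥ 5. From constraints 6 and 8: n ≤ m and m ≤ 2, so n ≤ 2. But 2 < 5, so no value of n works.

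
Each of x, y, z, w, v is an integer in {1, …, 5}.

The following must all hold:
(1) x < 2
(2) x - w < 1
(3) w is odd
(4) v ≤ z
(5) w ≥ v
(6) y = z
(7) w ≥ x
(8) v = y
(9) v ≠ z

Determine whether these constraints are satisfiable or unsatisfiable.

Unsatisfiable

From constraints 6 and 8, v = y = z, so v = z. But constraint 9 says v ≠ z. Contradiction.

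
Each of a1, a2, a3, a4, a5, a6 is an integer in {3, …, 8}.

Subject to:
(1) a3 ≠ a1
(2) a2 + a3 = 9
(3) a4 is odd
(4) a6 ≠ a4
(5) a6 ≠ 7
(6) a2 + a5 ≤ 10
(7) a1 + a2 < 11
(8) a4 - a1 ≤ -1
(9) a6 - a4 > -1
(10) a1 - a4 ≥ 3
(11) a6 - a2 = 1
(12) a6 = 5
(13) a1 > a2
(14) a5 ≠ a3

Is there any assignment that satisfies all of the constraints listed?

Satisfiable

One satisfying assignment is a1 = 6, a2 = 4, a3 = 5, a4 = 3, a5 = 3, a6 = 5.
For the less obvious constraints — constraint 2: a2 + a3 = 9; constraint 6: a2 + a5 = 7 — and the others hold by inspection.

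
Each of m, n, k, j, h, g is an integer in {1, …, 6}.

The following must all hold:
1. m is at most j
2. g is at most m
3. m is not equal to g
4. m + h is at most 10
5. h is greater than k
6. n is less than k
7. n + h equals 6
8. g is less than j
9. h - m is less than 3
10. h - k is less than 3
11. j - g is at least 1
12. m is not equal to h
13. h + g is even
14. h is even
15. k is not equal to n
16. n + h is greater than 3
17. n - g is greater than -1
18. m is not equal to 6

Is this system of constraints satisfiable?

Satisfiable

One satisfying assignment is m = 3, n = 2, k = 3, j = 6, h = 4, g = 2.
For the less obvious constraints — constraint 4: m + h = 7; constraint 7: n + h = 6 — and the others hold by inspection.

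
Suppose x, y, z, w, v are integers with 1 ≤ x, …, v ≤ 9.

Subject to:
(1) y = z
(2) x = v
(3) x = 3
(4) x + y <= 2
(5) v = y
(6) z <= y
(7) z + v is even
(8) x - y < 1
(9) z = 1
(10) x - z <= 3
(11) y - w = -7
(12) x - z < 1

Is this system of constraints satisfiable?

Unsatisfiable

Constraint 3 fixes x = 3 and constraint 9 fixes z = 1. Constraints 1, 2, and 5 give x = v = y = z, so x = z. But 3 ≠ 1 — contradiction.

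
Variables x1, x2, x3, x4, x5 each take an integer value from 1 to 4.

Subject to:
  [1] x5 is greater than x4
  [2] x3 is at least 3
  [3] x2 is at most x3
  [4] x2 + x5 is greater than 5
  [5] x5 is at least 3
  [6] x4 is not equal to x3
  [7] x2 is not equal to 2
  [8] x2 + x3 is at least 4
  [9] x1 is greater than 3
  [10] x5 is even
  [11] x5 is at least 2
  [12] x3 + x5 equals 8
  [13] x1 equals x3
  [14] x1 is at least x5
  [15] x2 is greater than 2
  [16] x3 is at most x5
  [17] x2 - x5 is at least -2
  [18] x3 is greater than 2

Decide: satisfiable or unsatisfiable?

Take x1 = 4, x2 = 3, x3 = 4, x4 = 2, x5 = 4. Then constraint 4: x2 + x5 = 7; constraint 8: x2 + x3 = 7, and every other listed constraint is also met.

Satisfiable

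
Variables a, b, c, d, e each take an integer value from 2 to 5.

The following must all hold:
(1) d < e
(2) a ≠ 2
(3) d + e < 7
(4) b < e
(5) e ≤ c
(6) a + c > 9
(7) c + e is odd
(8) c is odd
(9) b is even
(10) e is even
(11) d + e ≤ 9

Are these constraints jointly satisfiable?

One satisfying assignment is a = 5, b = 2, c = 5, d = 2, e = 4.
For the less obvious constraints — constraint 3: d + e = 6; constraint 6: a + c = 10 — and the others hold by inspection.

Satisfiable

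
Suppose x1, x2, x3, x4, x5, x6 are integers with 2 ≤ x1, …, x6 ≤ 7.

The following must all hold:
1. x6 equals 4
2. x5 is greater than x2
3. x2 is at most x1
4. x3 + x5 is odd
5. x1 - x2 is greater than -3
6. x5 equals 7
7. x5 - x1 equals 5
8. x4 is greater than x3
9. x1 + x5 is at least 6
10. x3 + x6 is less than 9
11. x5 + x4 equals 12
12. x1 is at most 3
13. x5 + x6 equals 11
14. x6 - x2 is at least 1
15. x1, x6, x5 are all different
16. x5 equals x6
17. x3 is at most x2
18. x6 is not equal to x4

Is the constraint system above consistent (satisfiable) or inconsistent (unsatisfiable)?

Unsatisfiable

Constraint 6 fixes x5 = 7 and constraint 1 fixes x6 = 4, but constraint 16 requires x5 = x6. Since 7 ≠ 4, contradiction.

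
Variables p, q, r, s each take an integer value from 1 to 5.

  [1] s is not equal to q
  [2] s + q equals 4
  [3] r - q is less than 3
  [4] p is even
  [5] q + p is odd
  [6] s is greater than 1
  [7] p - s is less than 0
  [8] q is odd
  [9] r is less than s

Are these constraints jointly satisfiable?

Try p = 2, q = 1, r = 1, s = 3.
Check constraint 2: s + q = 4; constraint 3: r - q = 0. The remaining constraints are straightforward to verify.

Satisfiable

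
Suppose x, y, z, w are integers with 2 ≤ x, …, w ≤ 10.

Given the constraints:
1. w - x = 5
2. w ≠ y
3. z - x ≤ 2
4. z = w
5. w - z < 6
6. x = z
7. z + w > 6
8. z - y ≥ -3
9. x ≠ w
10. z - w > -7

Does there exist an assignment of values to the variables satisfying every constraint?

From constraints 4 and 6, x = z = w, so x = w. But constraint 9 says x ≠ w. Contradiction.

Unsatisfiable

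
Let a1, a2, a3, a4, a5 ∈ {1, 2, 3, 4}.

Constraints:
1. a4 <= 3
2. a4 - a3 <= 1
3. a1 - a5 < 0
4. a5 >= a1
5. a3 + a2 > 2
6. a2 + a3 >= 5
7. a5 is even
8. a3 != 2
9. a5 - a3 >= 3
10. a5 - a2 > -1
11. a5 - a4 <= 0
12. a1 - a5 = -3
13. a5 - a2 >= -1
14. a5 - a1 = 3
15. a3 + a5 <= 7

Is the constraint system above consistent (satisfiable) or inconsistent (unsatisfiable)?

Unsatisfiable

Constraints 2, 9, and 11 give a3 − a4 ≥ -1, a4 − a5 ≥ 0, a5 − a3 ≥ 3.
Adding all 3 inequalities: the left sides telescope to 0, and the right sides sum to (-1) + 0 + 3 = 2. So 0 ≥ 2, which is false.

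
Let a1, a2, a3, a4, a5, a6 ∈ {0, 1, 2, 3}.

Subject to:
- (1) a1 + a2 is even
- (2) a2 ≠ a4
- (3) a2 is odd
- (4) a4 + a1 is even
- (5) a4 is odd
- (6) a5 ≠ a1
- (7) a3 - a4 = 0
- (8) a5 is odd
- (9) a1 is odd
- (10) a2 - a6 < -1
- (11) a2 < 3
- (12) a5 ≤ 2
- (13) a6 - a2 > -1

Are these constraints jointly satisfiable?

Try a1 = 3, a2 = 1, a3 = 3, a4 = 3, a5 = 1, a6 = 3.
Check constraint 7: a3 - a4 = 0; constraint 10: a2 - a6 = -2. The remaining constraints are straightforward to verify.

Satisfiable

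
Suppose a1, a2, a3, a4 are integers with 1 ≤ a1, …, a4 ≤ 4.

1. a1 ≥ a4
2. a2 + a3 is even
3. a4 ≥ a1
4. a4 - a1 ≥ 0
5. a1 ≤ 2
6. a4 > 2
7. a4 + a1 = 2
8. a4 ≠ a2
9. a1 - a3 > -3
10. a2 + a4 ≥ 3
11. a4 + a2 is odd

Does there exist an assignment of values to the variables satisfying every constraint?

Unsatisfiable

From constraint 6: a4 ≥ 3. From constraints 1 and 5: a4 ≤ a1 and a1 ≤ 2, so a4 ≤ 2. But 2 < 3, so no value of a4 works.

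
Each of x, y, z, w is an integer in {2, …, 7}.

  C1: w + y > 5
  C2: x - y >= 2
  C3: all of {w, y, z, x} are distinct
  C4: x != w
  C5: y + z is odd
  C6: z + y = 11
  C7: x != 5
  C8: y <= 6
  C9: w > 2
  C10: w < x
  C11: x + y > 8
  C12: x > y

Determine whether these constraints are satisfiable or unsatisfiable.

Take x = 6, y = 4, z = 7, w = 3. Then constraint 1: w + y = 7; constraint 2: x - y = 2, and every other listed constraint is also met.

Satisfiable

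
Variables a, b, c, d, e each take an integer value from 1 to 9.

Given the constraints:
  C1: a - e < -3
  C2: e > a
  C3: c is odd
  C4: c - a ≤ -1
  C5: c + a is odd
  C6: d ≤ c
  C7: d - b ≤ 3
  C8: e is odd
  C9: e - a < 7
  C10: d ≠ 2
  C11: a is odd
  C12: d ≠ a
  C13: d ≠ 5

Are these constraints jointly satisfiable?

Unsatisfiable

Constraint 3 makes c odd and constraint 11 makes a odd, so c + a must be even. Constraint 5 says c + a is odd — contradiction.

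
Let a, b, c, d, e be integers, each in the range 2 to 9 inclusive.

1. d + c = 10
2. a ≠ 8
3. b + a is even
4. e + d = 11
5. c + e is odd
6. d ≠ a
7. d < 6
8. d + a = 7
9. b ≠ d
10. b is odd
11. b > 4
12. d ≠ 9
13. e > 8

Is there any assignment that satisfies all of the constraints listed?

Satisfiable

One satisfying assignment is a = 5, b = 5, c = 8, d = 2, e = 9.
For the less obvious constraints — constraint 1: d + c = 10; constraint 4: e + d = 11; constraint 8: d + a = 7 — and the others hold by inspection.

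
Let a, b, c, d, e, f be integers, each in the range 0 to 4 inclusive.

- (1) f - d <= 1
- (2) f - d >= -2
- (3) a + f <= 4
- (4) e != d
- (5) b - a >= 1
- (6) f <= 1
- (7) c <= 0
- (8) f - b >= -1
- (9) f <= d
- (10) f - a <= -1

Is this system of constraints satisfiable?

Unsatisfiable

Constraints 5, 8, and 10 give a − f ≥ 1, f − b ≥ -1, b − a ≥ 1.
Adding all 3 inequalities: the left sides telescope to 0, and the right sides sum to 1 + (-1) + 1 = 1. So 0 ≥ 1, which is false.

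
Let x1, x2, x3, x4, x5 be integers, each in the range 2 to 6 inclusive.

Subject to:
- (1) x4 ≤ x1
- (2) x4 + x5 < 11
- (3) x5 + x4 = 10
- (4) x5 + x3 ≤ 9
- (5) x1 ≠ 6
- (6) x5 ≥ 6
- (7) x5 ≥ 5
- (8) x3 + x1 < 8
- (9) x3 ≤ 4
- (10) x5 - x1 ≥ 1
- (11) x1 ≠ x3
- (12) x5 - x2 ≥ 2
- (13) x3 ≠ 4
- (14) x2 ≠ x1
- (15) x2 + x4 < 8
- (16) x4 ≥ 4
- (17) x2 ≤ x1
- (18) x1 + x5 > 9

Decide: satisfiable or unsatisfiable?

Try x1 = 4, x2 = 2, x3 = 2, x4 = 4, x5 = 6.
Check constraint 2: x4 + x5 = 10; constraint 3: x5 + x4 = 10. The remaining constraints are straightforward to verify.

Satisfiable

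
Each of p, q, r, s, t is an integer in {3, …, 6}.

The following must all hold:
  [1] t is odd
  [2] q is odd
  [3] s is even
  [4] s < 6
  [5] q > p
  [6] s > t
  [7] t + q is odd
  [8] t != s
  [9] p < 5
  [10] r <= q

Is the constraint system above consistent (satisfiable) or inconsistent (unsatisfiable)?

Constraint 1 makes t odd and constraint 2 makes q odd, so t + q must be even. Constraint 7 says t + q is odd — contradiction.

Unsatisfiable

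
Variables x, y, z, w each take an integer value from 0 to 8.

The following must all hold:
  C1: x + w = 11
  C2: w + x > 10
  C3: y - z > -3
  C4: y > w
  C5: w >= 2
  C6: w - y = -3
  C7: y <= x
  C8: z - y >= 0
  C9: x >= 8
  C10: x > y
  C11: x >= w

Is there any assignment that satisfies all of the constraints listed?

Satisfiable

The assignment x = 8, y = 6, z = 6, w = 3 works:
  constraint 1 holds since x + w = 11.
  constraint 2 holds since w + x = 11.
  constraint 3 holds since y - z = 0.
The rest check out directly.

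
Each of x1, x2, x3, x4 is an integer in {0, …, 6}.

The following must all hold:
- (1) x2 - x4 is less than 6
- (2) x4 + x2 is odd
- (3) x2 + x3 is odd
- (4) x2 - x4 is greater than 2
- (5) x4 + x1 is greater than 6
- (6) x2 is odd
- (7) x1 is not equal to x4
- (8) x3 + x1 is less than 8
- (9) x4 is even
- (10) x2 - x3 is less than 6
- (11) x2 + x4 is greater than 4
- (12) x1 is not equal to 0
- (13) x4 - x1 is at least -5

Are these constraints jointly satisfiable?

One satisfying assignment is x1 = 5, x2 = 5, x3 = 2, x4 = 2.
For the less obvious constraints — constraint 1: x2 - x4 = 3; constraint 4: x2 - x4 = 3 — and the others hold by inspection.

Satisfiable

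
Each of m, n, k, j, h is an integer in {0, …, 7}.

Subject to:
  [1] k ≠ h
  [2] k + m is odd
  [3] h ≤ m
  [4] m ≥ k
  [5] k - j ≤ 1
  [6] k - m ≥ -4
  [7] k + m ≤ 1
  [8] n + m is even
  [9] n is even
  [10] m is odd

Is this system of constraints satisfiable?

Constraint 9 makes n even and constraint 10 makes m odd, so n + m must be odd. Constraint 8 says n + m is even — contradiction.

Unsatisfiable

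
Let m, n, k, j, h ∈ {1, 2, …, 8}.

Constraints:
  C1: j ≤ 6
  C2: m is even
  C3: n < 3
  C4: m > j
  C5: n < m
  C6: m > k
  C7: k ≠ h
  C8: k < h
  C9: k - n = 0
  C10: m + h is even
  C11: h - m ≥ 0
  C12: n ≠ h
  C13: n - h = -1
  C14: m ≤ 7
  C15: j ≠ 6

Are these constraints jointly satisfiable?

Try m = 2, n = 1, k = 1, j = 1, h = 2.
Check constraint 9: k - n = 0; constraint 11: h - m = 0. The remaining constraints are straightforward to verify.

Satisfiable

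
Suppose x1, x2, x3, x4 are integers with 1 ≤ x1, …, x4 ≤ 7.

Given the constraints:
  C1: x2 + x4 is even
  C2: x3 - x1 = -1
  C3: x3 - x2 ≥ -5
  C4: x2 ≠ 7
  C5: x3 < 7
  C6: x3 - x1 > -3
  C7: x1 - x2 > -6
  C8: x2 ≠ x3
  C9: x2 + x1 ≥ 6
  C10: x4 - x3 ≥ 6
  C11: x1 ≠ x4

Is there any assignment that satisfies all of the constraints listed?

One satisfying assignment is x1 = 2, x2 = 5, x3 = 1, x4 = 7.
For the less obvious constraints — constraint 2: x3 - x1 = -1; constraint 3: x3 - x2 = -4 — and the others hold by inspection.

Satisfiable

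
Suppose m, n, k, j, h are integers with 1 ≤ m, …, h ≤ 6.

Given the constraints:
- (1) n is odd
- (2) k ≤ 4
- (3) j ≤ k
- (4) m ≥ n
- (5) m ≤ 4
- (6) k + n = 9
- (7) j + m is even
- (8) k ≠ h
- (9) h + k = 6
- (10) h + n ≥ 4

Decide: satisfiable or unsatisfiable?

From constraint 2: k ≤ 4. From constraints 4 and 5: n ≤ m ≤ 4. Hence k + n ≤ 8. But constraint 6 requires k + n = 9, and 9 > 8. Contradiction.

Unsatisfiable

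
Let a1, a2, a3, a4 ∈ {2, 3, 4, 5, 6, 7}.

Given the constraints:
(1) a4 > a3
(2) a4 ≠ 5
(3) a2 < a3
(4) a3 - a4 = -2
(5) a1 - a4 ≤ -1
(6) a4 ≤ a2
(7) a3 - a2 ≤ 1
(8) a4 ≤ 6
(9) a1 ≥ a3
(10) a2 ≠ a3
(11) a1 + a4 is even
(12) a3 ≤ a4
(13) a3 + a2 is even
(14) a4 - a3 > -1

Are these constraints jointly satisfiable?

Unsatisfiable

Constraints 3, 6, and 12 give a2 < a3, a3 ≤ a4, a4 ≤ a2. Chaining: a2 < a3 ≤ a4 ≤ a2, which forces a2 < a2 — impossible.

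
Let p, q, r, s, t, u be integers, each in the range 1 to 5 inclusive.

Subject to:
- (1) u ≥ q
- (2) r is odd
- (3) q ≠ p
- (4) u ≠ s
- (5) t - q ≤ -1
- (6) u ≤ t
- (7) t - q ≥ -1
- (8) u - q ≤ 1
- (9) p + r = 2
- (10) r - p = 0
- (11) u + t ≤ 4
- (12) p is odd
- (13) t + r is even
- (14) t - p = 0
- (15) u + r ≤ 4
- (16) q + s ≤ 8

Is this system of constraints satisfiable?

Constraints 1, 5, and 6 give t < q, q ≤ u, u ≤ t. Chaining: t < q ≤ u ≤ t, which forces t < t — impossible.

Unsatisfiable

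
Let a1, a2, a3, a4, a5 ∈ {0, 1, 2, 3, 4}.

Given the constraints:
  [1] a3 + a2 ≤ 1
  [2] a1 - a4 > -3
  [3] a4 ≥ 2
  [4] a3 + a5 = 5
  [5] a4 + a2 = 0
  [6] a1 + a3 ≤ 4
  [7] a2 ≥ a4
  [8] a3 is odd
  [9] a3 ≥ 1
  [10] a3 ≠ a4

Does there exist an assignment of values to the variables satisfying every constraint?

Unsatisfiable

From constraint 9: a3 ≥ 1. From constraints 3 and 7: a2 ≥ a4 ≥ 2. Hence a3 + a2 ≥ 3. But constraint 1 requires a3 + a2 ≤ 1, and 1 < 3. Contradiction.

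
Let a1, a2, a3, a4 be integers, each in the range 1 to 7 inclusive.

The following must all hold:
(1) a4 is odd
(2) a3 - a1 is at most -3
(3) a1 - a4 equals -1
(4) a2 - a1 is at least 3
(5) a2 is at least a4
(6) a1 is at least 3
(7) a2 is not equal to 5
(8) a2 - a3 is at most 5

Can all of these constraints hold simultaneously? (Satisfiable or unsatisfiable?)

Unsatisfiable

Constraints 2, 4, and 8 give a2 − a1 ≥ 3, a1 − a3 ≥ 3, a3 − a2 ≥ -5.
Adding all 3 inequalities: the left sides telescope to 0, and the right sides sum to 3 + 3 + (-5) = 1. So 0 ≥ 1, which is false.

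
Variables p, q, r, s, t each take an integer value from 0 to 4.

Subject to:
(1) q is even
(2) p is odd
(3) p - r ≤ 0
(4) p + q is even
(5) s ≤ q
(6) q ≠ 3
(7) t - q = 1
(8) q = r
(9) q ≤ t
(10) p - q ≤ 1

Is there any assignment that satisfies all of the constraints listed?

Constraint 2 makes p odd and constraint 1 makes q even, so p + q must be odd. Constraint 4 says p + q is even — contradiction.

Unsatisfiable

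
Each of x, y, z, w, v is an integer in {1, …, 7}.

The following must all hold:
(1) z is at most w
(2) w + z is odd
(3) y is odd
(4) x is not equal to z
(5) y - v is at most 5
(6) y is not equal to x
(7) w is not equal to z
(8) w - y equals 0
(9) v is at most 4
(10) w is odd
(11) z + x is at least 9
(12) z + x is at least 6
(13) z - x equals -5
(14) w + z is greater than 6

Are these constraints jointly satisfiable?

Take x = 7, y = 5, z = 2, w = 5, v = 3. Then constraint 5: y - v = 2; constraint 8: w - y = 0, and every other listed constraint is also met.

Satisfiable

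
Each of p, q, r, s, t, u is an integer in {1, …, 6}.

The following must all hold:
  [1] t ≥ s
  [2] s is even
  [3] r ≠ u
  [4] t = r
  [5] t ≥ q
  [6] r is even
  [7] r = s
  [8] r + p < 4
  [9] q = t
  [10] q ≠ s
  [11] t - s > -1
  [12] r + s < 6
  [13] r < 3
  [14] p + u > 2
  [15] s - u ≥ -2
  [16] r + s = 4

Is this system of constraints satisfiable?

Unsatisfiable

From constraints 4, 7, and 9, q = t = r = s, so q = s. But constraint 10 says q ≠ s. Contradiction.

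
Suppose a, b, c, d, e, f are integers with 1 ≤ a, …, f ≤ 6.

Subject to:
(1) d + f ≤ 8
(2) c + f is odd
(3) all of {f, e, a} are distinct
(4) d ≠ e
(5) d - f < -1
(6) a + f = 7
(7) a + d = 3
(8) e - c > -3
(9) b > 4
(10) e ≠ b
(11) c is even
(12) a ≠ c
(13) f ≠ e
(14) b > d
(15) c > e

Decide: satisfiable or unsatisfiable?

Satisfiable

One satisfying assignment is a = 2, b = 6, c = 4, d = 1, e = 3, f = 5.
For the less obvious constraints — constraint 1: d + f = 6; constraint 5: d - f = -4 — and the others hold by inspection.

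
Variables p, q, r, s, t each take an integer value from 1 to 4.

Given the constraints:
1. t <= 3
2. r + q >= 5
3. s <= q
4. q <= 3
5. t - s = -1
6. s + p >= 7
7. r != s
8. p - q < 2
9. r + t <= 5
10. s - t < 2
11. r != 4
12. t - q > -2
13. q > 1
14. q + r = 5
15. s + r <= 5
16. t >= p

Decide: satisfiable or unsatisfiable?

Unsatisfiable

From constraints 3 and 4: s ≤ q ≤ 3. From constraints 1 and 16: p ≤ t ≤ 3. Hence s + p ≤ 6. But constraint 6 requires s + p ≥ 7, and 7 > 6. Contradiction.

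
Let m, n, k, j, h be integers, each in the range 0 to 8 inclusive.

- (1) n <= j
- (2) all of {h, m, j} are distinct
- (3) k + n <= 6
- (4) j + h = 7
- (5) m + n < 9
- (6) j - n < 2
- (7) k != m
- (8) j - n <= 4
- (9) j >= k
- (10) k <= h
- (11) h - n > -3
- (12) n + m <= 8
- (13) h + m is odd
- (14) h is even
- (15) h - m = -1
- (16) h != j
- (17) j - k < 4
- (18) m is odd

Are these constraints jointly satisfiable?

Satisfiable

One satisfying assignment is m = 3, n = 4, k = 2, j = 5, h = 2.
For the less obvious constraints — constraint 3: k + n = 6; constraint 4: j + h = 7 — and the others hold by inspection.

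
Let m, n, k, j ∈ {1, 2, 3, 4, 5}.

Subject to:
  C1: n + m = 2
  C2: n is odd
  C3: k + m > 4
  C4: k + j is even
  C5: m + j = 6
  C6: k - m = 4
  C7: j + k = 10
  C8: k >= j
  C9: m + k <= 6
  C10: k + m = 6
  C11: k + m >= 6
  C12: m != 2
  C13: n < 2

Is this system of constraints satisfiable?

Take m = 1, n = 1, k = 5, j = 5. Then constraint 1: n + m = 2; constraint 3: k + m = 6; constraint 5: m + j = 6, and every other listed constraint is also met.

Satisfiable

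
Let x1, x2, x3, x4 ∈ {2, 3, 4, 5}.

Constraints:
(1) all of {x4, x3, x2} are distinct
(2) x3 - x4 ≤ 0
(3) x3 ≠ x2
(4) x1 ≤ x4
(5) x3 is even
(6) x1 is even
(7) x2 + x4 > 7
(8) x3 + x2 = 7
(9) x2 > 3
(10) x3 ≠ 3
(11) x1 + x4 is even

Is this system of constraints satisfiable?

One satisfying assignment is x1 = 2, x2 = 5, x3 = 2, x4 = 4.
For the less obvious constraints — constraint 2: x3 - x4 = -2; constraint 7: x2 + x4 = 9; constraint 8: x3 + x2 = 7 — and the others hold by inspection.

Satisfiable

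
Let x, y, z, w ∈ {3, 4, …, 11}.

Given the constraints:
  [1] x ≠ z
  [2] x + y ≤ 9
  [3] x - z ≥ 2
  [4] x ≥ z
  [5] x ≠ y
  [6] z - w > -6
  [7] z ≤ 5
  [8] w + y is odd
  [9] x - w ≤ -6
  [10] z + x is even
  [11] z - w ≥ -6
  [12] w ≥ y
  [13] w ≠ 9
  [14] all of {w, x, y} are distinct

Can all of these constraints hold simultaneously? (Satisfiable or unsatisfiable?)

Constraints 3, 9, and 11 give z − w ≥ -6, w − x ≥ 6, x − z ≥ 2.
Adding all 3 inequalities: the left sides telescope to 0, and the right sides sum to (-6) + 6 + 2 = 2. So 0 ≥ 2, which is false.

Unsatisfiable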